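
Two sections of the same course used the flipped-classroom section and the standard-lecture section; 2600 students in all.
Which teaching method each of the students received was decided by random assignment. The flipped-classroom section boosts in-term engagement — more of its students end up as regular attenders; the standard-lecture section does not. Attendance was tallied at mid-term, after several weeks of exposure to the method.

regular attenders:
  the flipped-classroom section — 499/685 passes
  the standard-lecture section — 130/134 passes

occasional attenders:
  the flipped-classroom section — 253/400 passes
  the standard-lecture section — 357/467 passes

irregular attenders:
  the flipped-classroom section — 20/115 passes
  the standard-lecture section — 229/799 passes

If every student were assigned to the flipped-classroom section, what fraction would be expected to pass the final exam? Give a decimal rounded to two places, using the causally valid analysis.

the standard-lecture section is higher inside every mid-term attendance stratum but the flipped-classroom section is higher in aggregate. Whether to stratify depends on how mid-term attendance relates to the teaching method.
Mid-term attendance is recorded after the teaching method and is itself shifted by it — it sits on the causal path from teaching method to outcome. Conditioning on a mediator would strip out part of the effect we want; the pooled comparison gives the total causal effect.
So P(outcome | do(the flipped-classroom section)) is just the pooled rate for the flipped-classroom section: 772/1200 = 0.643.

0.64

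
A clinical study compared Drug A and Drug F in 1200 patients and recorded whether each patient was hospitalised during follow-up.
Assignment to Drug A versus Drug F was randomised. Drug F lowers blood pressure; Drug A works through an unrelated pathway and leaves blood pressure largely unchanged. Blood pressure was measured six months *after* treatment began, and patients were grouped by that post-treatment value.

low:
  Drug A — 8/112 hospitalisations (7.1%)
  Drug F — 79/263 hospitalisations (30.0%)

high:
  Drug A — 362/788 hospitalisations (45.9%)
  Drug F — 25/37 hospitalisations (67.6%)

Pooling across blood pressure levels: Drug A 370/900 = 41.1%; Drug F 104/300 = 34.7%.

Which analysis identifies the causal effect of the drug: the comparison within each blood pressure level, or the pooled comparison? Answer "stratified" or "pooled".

The blood pressure-specific comparison favours Drug A throughout, but the pooled figures favour Drug F. The question is whether to condition on blood pressure.
The distribution of blood pressure is itself part of what the drug does — it is an intermediate outcome. Holding it fixed would remove that part of the effect; the total effect is the pooled difference.
Pooled: Drug A 41.1% vs Drug F 34.7%; Drug F is lower overall.

pooled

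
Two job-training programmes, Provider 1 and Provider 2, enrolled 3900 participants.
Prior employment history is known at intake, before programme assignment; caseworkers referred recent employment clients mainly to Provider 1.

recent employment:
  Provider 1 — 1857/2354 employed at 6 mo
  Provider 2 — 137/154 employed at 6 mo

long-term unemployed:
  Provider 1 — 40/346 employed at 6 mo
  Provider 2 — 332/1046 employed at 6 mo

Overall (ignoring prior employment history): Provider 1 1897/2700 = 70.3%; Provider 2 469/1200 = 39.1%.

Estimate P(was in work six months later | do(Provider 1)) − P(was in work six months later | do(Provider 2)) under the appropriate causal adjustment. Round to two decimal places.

Provider 2 is higher inside every prior employment history stratum but Provider 1 is higher in aggregate. Whether to stratify depends on how prior employment history relates to the programme.
Prior employment history satisfies the back-door criterion: it is not a descendant of the programme, and it blocks the spurious path from programme to outcome. Adjusting for it (i.e., using the within-prior employment history rates) gives the causal effect.
Adjusting over the population distribution of prior employment history: 0.643·(0.789−0.890) + 0.357·(0.116−0.317) = -0.137.

-0.14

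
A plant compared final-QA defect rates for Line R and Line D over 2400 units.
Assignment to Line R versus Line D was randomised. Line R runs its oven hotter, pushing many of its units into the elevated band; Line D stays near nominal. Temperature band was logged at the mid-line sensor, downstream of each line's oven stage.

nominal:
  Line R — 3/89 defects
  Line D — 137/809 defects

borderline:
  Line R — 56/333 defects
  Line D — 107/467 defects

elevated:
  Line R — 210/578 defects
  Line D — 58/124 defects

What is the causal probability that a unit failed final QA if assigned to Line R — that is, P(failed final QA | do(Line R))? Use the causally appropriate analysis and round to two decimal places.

Stratifying would compare lines among units the lines themselves sorted into in-process temperature band groups — a form of selection on an intermediate. The unconditioned pooled rates give the total causal effect.
So P(outcome | do(Line R)) is just the pooled rate for Line R: 269/1000 = 0.269.

0.27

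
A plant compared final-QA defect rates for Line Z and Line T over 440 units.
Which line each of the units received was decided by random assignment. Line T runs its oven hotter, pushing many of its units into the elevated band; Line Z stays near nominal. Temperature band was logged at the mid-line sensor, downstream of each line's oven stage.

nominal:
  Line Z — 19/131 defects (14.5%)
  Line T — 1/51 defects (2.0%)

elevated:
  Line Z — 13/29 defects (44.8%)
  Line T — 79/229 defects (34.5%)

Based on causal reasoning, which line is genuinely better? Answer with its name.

Line Z

Within every in-process temperature band level Line T has the lower rate, yet pooled Line Z does — Simpson's reversal.
In-process temperature band is downstream of the line. One should not condition on a consequence of treatment, so the overall rates are the right comparison.
Pooled: Line Z 20.0% vs Line T 28.6%; Line Z is lower overall.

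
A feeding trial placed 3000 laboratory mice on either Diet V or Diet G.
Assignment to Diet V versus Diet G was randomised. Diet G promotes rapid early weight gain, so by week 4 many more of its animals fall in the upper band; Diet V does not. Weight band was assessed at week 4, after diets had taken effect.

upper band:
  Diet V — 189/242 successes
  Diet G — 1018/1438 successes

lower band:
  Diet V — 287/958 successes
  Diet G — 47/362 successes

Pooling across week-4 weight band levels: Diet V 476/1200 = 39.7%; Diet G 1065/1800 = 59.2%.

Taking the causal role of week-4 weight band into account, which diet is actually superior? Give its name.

Diet V is higher inside every week-4 weight band stratum but Diet G is higher in aggregate. Whether to stratify depends on how week-4 weight band relates to the diet.
Week-4 weight band is downstream of the diet. One should not condition on a consequence of treatment, so the overall rates are the right comparison.
Pooled: Diet V 39.7% vs Diet G 59.2%; Diet G is higher overall.

Diet G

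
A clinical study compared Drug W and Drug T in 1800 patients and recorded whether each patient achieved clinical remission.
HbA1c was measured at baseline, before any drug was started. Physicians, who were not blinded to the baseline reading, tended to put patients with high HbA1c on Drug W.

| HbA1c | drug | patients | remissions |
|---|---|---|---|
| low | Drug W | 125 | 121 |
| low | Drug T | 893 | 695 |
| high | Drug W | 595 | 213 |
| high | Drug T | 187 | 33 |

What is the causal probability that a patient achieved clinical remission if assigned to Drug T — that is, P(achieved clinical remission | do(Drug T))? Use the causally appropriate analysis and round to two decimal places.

The stratified and pooled comparisons disagree (Drug W wins within each HbA1c; Drug T wins overall), so the answer turns on the causal role of HbA1c.
HbA1c satisfies the back-door criterion: it is not a descendant of the drug, and it blocks the spurious path from drug to outcome. Adjusting for it (i.e., using the within-HbA1c rates) gives the causal effect.
Standardising Drug T to the population HbA1c mix: 0.566·695/893 + 0.434·33/187 = 0.517.

0.52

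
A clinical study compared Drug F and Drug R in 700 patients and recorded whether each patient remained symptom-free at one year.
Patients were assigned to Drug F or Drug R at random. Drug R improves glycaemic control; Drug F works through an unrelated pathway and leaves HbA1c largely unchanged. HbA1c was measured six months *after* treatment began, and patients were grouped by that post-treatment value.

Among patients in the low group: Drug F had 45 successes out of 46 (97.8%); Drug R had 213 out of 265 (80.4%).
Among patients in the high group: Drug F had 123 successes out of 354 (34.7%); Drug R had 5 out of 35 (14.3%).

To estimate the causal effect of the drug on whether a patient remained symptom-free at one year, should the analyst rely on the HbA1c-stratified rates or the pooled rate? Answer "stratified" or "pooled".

pooled

HbA1c is downstream of the drug. One should not condition on a consequence of treatment, so the overall rates are the right comparison.
Pooled: Drug F 42.0% vs Drug R 72.7%; Drug R is higher overall.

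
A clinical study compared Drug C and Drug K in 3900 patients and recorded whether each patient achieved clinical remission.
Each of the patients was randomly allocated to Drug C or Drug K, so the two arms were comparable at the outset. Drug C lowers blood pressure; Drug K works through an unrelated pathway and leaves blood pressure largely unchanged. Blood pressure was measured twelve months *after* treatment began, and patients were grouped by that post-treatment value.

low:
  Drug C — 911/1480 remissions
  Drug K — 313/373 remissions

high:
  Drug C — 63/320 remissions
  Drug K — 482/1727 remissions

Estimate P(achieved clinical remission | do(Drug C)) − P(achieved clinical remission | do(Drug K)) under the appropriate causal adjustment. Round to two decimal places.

+0.16

The blood pressure-specific comparison favours Drug K throughout, but the pooled figures favour Drug C. The question is whether to condition on blood pressure.
Because the drug influences blood pressure, blood pressure is a post-treatment mediator, not a confounder. Stratifying on it would bias the estimate; the causal effect is the crude pooled difference.
The causal difference is the pooled difference: 0.541 − 0.379 = +0.163.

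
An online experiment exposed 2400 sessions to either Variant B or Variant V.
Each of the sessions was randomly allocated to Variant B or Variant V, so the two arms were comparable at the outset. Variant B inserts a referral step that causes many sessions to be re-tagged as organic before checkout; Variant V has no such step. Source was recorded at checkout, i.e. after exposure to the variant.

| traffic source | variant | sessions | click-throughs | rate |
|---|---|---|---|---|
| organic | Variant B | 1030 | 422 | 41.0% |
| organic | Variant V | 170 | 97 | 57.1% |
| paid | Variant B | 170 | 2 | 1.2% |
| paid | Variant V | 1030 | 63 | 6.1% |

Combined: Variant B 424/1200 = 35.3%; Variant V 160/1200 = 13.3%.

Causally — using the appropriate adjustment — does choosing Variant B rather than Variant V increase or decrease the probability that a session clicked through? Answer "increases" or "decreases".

increases

Traffic source lies on the pathway variant → traffic source → outcome, so adjusting for it blocks the indirect effect. For the total causal effect of variant, use the unadjusted pooled rates.
Pooled: Variant B 35.3% vs Variant V 13.3%; Variant B is higher overall.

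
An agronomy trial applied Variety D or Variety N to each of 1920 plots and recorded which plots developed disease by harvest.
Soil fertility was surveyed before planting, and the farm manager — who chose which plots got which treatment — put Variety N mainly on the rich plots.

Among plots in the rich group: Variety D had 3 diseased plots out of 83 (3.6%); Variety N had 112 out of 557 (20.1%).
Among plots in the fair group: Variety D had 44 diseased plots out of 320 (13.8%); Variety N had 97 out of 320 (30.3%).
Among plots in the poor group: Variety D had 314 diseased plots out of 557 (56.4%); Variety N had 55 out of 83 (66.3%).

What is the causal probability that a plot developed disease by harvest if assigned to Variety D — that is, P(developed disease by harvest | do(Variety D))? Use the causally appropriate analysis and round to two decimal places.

Variety D is lower inside every soil fertility stratum but Variety N is lower in aggregate. Whether to stratify depends on how soil fertility relates to the variety.
Soil fertility is set before the variety has any effect — it is not caused by the variety — and it independently drives the outcome. That makes it a confounder, so the causal comparison is within soil fertility levels.
Standardising Variety D to the population soil fertility mix: 0.333·3/83 + 0.333·44/320 + 0.333·314/557 = 0.246.

0.25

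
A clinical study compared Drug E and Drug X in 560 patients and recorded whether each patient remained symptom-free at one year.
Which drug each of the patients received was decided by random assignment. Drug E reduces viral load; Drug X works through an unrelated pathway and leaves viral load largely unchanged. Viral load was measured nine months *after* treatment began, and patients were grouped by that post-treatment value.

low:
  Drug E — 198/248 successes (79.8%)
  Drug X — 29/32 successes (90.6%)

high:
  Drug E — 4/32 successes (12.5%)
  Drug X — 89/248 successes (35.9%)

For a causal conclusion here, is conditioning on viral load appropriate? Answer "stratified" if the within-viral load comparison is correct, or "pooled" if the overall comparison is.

Within every viral load level Drug X has the higher rate, yet pooled Drug E does — Simpson's reversal.
The distribution of viral load is itself part of what the drug does — it is an intermediate outcome. Holding it fixed would remove that part of the effect; the total effect is the pooled difference.
Pooled: Drug E 72.1% vs Drug X 42.1%; Drug E is higher overall.

pooled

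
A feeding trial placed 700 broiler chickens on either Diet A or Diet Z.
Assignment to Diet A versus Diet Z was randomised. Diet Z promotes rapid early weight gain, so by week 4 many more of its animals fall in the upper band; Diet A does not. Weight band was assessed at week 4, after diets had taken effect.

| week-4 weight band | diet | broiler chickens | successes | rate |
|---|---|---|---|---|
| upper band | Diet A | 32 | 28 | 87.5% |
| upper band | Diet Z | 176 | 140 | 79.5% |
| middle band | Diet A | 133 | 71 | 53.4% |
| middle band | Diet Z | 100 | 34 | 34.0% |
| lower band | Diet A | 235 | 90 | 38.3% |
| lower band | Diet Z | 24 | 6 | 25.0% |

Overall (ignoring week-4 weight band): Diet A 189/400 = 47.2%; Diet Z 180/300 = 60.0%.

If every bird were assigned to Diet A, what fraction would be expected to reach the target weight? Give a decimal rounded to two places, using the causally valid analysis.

Week-4 weight band here is a post-treatment variable shaped by the diet; conditioning on it would introduce bias rather than remove it. The overall comparison is the causal one.
So P(outcome | do(Diet A)) is just the pooled rate for Diet A: 189/400 = 0.472.

0.47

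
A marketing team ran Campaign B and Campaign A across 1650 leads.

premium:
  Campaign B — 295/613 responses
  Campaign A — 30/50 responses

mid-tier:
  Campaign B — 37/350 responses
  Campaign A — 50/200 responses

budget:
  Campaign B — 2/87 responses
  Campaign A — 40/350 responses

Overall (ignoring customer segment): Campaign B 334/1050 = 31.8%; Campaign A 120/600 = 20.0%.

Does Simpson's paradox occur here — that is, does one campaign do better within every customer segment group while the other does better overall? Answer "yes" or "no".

yes

Within each customer segment level (premium 48.1% vs 60.0%; mid-tier 10.6% vs 25.0%; budget 2.3% vs 11.4%), Campaign A has the higher rate every time. Pooled: 31.8% vs 20.0% — Campaign B has the higher rate overall. The two comparisons disagree.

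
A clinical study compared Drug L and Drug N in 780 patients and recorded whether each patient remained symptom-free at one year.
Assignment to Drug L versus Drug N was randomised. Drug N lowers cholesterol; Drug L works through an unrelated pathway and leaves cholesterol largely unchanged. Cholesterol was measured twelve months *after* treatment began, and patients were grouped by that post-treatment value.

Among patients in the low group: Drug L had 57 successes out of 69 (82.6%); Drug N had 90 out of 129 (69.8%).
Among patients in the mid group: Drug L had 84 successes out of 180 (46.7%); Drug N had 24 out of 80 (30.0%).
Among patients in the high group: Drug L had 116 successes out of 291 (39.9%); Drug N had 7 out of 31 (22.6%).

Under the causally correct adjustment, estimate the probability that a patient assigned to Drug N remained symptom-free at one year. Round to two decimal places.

Within every cholesterol level Drug L has the higher rate, yet pooled Drug N does — Simpson's reversal.
Stratifying would compare drugs among patients the drugs themselves sorted into cholesterol groups — a form of selection on an intermediate. The unconditioned pooled rates give the total causal effect.
So P(outcome | do(Drug N)) is just the pooled rate for Drug N: 121/240 = 0.504.

0.50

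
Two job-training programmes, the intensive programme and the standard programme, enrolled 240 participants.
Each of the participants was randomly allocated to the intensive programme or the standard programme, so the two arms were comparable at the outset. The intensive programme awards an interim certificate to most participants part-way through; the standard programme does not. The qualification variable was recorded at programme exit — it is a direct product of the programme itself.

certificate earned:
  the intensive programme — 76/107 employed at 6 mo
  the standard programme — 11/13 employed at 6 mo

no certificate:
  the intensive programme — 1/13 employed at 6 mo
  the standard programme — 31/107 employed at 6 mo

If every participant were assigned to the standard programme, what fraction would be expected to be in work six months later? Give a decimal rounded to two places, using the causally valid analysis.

The stratified and pooled comparisons disagree (the standard programme wins within each qualification attained during the programme; the intensive programme wins overall), so the answer turns on the causal role of qualification attained during the programme.
Qualification attained during the programme is downstream of the programme. One should not condition on a consequence of treatment, so the overall rates are the right comparison.
So P(outcome | do(the standard programme)) is just the pooled rate for the standard programme: 42/120 = 0.350.

0.35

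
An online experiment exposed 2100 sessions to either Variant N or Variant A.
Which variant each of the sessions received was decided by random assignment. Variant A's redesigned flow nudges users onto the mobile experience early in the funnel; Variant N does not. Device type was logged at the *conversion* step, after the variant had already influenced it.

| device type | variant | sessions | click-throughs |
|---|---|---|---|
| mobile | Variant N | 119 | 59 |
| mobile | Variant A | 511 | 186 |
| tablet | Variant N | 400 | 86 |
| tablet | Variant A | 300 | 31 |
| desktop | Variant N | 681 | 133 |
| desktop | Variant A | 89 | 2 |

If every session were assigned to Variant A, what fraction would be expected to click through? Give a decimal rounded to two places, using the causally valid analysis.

0.24

Device type is downstream of the variant. One should not condition on a consequence of treatment, so the overall rates are the right comparison.
So P(outcome | do(Variant A)) is just the pooled rate for Variant A: 219/900 = 0.243.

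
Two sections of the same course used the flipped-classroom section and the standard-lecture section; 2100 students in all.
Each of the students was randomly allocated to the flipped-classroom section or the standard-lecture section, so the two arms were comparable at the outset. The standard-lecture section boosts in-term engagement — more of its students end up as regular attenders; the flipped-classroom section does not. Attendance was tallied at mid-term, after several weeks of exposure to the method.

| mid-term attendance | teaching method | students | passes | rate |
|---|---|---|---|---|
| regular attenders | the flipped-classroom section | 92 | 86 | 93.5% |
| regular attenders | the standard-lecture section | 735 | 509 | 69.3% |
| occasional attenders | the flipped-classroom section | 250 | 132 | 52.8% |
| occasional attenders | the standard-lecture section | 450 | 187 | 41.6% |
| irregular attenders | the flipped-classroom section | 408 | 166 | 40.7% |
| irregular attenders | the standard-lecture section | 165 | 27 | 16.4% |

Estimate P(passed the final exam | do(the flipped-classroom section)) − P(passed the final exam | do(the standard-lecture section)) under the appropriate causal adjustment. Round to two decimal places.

-0.02

The stratified and pooled comparisons disagree (the flipped-classroom section wins within each mid-term attendance; the standard-lecture section wins overall), so the answer turns on the causal role of mid-term attendance.
Mid-term attendance lies on the pathway teaching method → mid-term attendance → outcome, so adjusting for it blocks the indirect effect. For the total causal effect of teaching method, use the unadjusted pooled rates.
The causal difference is the pooled difference: 0.512 − 0.536 = -0.024.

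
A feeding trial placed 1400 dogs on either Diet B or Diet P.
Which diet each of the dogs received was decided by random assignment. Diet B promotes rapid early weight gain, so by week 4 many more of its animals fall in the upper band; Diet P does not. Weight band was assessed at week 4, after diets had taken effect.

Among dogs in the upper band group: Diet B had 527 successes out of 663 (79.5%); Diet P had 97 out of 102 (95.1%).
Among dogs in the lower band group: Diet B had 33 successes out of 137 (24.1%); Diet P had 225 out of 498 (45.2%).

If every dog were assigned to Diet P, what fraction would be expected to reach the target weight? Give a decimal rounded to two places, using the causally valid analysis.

Diet P is higher inside every week-4 weight band stratum but Diet B is higher in aggregate. Whether to stratify depends on how week-4 weight band relates to the diet.
Stratifying would compare diets among dogs the diets themselves sorted into week-4 weight band groups — a form of selection on an intermediate. The unconditioned pooled rates give the total causal effect.
So P(outcome | do(Diet P)) is just the pooled rate for Diet P: 322/600 = 0.537.

0.54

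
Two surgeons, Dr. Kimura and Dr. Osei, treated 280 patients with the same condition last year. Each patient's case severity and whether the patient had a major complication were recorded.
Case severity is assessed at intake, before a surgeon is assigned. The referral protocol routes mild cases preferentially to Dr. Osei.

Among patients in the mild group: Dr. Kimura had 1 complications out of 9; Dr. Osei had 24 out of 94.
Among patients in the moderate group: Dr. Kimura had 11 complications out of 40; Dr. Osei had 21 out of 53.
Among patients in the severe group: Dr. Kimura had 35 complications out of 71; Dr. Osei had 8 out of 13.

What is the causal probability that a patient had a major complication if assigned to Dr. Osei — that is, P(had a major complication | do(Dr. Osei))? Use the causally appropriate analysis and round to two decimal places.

Within every case severity level Dr. Kimura has the lower rate, yet pooled Dr. Osei does — Simpson's reversal.
The imbalance in case severity arose from how patients were allocated, not from anything the surgeon did; and case severity independently affects the outcome. The pooled gap is confounded — condition on case severity.
Standardising Dr. Osei to the population case severity mix: 0.368·24/94 + 0.332·21/53 + 0.300·8/13 = 0.410.

0.41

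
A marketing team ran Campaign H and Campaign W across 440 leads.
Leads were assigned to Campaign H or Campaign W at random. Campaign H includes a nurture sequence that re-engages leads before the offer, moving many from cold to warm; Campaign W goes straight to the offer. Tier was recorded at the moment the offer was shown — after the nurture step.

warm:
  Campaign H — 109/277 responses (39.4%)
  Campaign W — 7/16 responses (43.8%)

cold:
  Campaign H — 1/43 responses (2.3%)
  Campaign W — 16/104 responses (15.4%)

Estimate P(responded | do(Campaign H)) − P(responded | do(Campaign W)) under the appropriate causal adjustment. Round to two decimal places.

+0.15

The stratified and pooled comparisons disagree (Campaign W wins within each engagement tier; Campaign H wins overall), so the answer turns on the causal role of engagement tier.
Because the campaign influences engagement tier, engagement tier is a post-treatment mediator, not a confounder. Stratifying on it would bias the estimate; the causal effect is the crude pooled difference.
The causal difference is the pooled difference: 0.344 − 0.192 = +0.152.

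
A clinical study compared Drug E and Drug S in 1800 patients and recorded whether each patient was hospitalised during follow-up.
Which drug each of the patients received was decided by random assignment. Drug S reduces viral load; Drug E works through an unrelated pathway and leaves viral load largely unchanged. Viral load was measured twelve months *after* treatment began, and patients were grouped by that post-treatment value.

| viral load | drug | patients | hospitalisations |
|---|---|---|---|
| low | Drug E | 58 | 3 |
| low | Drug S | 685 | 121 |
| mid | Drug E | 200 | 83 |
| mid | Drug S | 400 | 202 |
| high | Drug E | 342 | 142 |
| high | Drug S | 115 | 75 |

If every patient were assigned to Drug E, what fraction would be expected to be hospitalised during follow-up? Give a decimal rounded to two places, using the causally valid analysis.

The stratified and pooled comparisons disagree (Drug E wins within each viral load; Drug S wins overall), so the answer turns on the causal role of viral load.
Viral load is downstream of the drug. One should not condition on a consequence of treatment, so the overall rates are the right comparison.
So P(outcome | do(Drug E)) is just the pooled rate for Drug E: 228/600 = 0.380.

0.38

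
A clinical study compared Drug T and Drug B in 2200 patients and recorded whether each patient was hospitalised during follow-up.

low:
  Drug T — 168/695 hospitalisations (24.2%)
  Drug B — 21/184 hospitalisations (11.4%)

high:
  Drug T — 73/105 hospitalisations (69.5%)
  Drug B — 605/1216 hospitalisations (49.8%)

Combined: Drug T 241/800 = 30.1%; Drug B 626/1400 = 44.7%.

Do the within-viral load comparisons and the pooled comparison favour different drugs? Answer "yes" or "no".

Within each viral load level (low 24.2% vs 11.4%; high 69.5% vs 49.8%), Drug B has the lower rate every time. Pooled: 30.1% vs 44.7% — Drug T has the lower rate overall. The two comparisons disagree.

yes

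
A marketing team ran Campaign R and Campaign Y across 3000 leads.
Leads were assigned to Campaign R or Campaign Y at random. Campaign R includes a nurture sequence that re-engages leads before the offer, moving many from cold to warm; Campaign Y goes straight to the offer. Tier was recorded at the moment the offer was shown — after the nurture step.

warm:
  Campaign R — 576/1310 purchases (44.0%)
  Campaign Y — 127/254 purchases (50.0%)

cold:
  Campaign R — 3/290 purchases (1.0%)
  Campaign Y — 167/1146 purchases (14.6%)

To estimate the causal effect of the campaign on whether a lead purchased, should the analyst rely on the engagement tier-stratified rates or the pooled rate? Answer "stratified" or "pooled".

The stratified and pooled comparisons disagree (Campaign Y wins within each engagement tier; Campaign R wins overall), so the answer turns on the causal role of engagement tier.
Engagement tier is recorded after the campaign and is itself shifted by it — it sits on the causal path from campaign to outcome. Conditioning on a mediator would strip out part of the effect we want; the pooled comparison gives the total causal effect.
Pooled: Campaign R 36.2% vs Campaign Y 21.0%; Campaign R is higher overall.

pooled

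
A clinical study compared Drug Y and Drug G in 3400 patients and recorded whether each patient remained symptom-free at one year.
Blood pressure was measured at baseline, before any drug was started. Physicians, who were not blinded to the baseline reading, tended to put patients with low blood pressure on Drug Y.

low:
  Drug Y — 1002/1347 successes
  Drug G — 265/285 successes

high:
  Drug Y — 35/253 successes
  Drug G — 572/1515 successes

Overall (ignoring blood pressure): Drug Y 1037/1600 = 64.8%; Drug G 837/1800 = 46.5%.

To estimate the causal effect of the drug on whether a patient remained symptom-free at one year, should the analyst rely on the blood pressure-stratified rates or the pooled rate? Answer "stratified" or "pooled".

Nothing the drug does changes blood pressure; the imbalance is an allocation artefact. With blood pressure also predicting the outcome, the pooled figure is confounded, and the within-stratum comparison is the causal one.
Within each level — low: 74.4% vs 93.0%; high: 13.8% vs 37.8% — Drug G is higher every time.

stratified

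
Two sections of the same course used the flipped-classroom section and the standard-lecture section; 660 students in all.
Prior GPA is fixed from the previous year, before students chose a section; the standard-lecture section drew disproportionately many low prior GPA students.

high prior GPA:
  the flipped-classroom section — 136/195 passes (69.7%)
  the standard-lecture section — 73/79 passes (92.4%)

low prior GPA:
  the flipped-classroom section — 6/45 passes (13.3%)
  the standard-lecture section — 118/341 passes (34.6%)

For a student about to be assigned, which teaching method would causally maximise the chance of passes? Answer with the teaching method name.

the standard-lecture section is higher inside every prior GPA band stratum but the flipped-classroom section is higher in aggregate. Whether to stratify depends on how prior GPA band relates to the teaching method.
Since prior GPA band is a pre-existing factor (not a product of the teaching method) and it affects the outcome on its own, it is a confounder. The stratified rates, not the pooled rate, identify the causal effect.
Within each level — high prior GPA: 69.7% vs 92.4%; low prior GPA: 13.3% vs 34.6% — the standard-lecture section is higher every time.

the standard-lecture section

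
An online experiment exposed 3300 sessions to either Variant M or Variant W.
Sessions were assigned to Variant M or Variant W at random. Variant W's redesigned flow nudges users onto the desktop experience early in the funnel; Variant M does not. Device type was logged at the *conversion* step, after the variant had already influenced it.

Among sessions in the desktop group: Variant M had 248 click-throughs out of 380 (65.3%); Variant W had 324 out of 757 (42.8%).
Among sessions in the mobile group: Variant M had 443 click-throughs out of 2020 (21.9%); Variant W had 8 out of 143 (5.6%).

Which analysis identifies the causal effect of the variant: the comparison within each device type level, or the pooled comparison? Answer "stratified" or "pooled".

The distribution of device type is itself part of what the variant does — it is an intermediate outcome. Holding it fixed would remove that part of the effect; the total effect is the pooled difference.
Pooled: Variant M 28.8% vs Variant W 36.9%; Variant W is higher overall.

pooled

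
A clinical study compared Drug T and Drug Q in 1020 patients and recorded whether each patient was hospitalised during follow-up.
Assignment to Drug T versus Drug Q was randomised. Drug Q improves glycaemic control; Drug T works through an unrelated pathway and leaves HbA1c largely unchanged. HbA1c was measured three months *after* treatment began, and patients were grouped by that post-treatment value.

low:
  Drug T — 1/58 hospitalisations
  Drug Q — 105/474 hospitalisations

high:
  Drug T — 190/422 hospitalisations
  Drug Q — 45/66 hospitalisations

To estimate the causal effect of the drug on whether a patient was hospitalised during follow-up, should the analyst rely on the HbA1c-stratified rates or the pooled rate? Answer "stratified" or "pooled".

Drug T is lower inside every HbA1c stratum but Drug Q is lower in aggregate. Whether to stratify depends on how HbA1c relates to the drug.
Because the drug influences HbA1c, HbA1c is a post-treatment mediator, not a confounder. Stratifying on it would bias the estimate; the causal effect is the crude pooled difference.
Pooled: Drug T 39.8% vs Drug Q 27.8%; Drug Q is lower overall.

pooled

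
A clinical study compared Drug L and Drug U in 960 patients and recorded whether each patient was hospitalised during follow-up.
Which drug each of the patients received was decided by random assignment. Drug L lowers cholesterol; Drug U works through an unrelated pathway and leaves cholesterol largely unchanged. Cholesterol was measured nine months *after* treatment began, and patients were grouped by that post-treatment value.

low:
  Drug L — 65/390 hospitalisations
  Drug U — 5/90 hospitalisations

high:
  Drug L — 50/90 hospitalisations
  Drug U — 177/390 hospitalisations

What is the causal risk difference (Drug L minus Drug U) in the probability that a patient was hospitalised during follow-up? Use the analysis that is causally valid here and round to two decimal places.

-0.14

Cholesterol is downstream of the drug. One should not condition on a consequence of treatment, so the overall rates are the right comparison.
The causal difference is the pooled difference: 0.240 − 0.379 = -0.140.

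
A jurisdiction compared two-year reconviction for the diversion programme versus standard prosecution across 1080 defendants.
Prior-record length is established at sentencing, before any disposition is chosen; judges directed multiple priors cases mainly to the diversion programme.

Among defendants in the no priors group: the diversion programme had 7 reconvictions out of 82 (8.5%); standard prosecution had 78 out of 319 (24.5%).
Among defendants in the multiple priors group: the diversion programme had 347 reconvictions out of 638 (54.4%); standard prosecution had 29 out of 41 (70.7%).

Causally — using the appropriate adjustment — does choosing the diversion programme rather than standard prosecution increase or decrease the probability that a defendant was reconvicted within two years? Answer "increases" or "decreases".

The imbalance in prior-record length arose from how defendants were allocated, not from anything the disposition did; and prior-record length independently affects the outcome. The pooled gap is confounded — condition on prior-record length.
Within each level — no priors: 8.5% vs 24.5%; multiple priors: 54.4% vs 70.7% — the diversion programme is lower every time.

decreases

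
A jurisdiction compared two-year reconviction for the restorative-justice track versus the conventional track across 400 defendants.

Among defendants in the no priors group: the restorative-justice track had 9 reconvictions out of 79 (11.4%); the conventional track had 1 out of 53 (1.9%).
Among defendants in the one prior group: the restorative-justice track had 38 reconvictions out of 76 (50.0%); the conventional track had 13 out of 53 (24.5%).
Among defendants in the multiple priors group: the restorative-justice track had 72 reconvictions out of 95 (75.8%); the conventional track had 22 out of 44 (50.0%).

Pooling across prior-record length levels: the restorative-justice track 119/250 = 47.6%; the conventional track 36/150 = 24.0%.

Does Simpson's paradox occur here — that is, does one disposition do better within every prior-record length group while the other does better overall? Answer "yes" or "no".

no

Within each prior-record length level (no priors 11.4% vs 1.9%; one prior 50.0% vs 24.5%; multiple priors 75.8% vs 50.0%), the conventional track has the lower rate every time. Pooled: 47.6% vs 24.0% — the conventional track has the lower rate overall. They agree.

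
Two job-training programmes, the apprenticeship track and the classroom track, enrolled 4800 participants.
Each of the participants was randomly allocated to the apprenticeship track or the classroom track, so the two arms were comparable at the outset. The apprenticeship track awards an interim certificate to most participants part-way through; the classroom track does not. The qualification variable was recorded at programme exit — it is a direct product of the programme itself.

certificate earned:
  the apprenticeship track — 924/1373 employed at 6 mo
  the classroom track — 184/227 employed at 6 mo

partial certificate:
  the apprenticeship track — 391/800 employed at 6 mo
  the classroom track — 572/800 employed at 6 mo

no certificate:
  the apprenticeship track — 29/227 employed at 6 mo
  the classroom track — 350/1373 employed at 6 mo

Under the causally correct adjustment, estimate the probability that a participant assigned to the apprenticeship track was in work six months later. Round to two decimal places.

0.56

the classroom track is higher inside every qualification attained during the programme stratum but the apprenticeship track is higher in aggregate. Whether to stratify depends on how qualification attained during the programme relates to the programme.
Because the programme influences qualification attained during the programme, qualification attained during the programme is a post-treatment mediator, not a confounder. Stratifying on it would bias the estimate; the causal effect is the crude pooled difference.
So P(outcome | do(the apprenticeship track)) is just the pooled rate for the apprenticeship track: 1344/2400 = 0.560.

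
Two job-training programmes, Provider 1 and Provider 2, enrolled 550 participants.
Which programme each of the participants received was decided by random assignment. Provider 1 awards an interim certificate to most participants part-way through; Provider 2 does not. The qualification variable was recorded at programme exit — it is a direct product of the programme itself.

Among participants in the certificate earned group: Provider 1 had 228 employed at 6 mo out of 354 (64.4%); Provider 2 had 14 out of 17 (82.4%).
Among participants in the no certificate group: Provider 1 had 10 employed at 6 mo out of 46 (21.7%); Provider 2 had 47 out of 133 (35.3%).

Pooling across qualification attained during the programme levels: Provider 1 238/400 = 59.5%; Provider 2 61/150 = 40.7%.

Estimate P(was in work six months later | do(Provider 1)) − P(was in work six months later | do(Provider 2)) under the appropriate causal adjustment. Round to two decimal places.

The qualification attained during the programme-specific comparison favours Provider 2 throughout, but the pooled figures favour Provider 1. The question is whether to condition on qualification attained during the programme.
Qualification attained during the programme here is a post-treatment variable shaped by the programme; conditioning on it would introduce bias rather than remove it. The overall comparison is the causal one.
The causal difference is the pooled difference: 0.595 − 0.407 = +0.188.

+0.19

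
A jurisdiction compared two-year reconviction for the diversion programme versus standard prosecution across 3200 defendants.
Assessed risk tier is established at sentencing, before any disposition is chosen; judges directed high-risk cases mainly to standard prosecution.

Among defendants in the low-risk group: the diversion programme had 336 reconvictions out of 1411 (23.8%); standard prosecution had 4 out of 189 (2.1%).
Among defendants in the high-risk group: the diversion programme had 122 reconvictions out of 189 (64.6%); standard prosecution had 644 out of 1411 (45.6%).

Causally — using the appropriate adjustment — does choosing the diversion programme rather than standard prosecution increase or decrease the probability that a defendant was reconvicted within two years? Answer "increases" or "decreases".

The stratified and pooled comparisons disagree (standard prosecution wins within each assessed risk tier; the diversion programme wins overall), so the answer turns on the causal role of assessed risk tier.
Since assessed risk tier is a pre-existing factor (not a product of the disposition) and it affects the outcome on its own, it is a confounder. The stratified rates, not the pooled rate, identify the causal effect.
Within each level — low-risk: 23.8% vs 2.1%; high-risk: 64.6% vs 45.6% — standard prosecution is lower every time.

increases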